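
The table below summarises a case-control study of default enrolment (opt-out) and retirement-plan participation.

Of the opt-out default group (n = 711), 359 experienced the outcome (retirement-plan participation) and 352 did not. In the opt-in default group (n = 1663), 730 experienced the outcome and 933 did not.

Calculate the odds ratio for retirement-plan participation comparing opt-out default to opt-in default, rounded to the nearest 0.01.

From the description: a = 359, b = 352, c = 730, d = 933.
OR = (a·d)/(b·c) = (359 × 933) / (352 × 730) = 334947 / 256960 = 1.30350
The odds of retirement-plan participation are about 1.30 times as high in the opt-out default group.

1.30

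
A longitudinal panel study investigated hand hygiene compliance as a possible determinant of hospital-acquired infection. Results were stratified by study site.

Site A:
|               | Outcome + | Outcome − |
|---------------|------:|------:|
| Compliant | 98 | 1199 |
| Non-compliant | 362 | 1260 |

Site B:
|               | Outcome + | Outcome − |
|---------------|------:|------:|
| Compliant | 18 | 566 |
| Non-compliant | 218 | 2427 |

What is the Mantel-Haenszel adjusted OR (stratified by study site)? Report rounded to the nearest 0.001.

OR_MH = Σ(aᵢdᵢ/nᵢ) / Σ(bᵢcᵢ/nᵢ), where nᵢ is the stratum total.
Stratum 1 (Site A): n = 2919; a·d/n = 98·1260/2919 = 42.3022; b·c/n = 1199·362/2919 = 148.6941
Stratum 2 (Site B): n = 3229; a·d/n = 18·2427/3229 = 13.5293; b·c/n = 566·218/3229 = 38.2124
OR_MH = (42.3022 + 13.5293) / (148.6941 + 38.2124) = 55.8314 / 186.9065 = 0.29871

0.299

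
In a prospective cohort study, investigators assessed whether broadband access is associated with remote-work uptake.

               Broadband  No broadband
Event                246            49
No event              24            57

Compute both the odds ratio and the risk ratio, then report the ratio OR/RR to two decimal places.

6.05

Reading the table with exposure as columns: a = 246 (Broadband, case), b = 24 (Broadband, non-case), c = 49 (No broadband, case), d = 57.
OR = (246·57)/(24·49) = 14022/1176 = 11.92347
Risk in exposed = 246/270 = 0.91111; risk in unexposed = 49/106 = 0.46226; RR = 1.97098
OR/RR = 11.92347 / 1.97098 = 6.04953
The outcome is not rare, so the OR lies further from 1 than the RR.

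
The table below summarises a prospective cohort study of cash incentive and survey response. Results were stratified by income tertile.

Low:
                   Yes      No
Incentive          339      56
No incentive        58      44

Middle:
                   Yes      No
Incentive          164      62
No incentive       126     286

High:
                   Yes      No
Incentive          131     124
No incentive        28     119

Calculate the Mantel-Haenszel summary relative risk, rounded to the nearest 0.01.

RR_MH = Σ(aᵢ·n₀ᵢ/nᵢ) / Σ(cᵢ·n₁ᵢ/nᵢ), with n₁ᵢ = aᵢ+bᵢ (exposed), n₀ᵢ = cᵢ+dᵢ (unexposed), nᵢ = n₁ᵢ+n₀ᵢ.
Stratum 1 (Low): n₁ = 395, n₀ = 102, n = 497; a·n₀/n = 339·102/497 = 69.5734; c·n₁/n = 58·395/497 = 46.0966
Stratum 2 (Middle): n₁ = 226, n₀ = 412, n = 638; a·n₀/n = 164·412/638 = 105.9060; c·n₁/n = 126·226/638 = 44.6332
Stratum 3 (High): n₁ = 255, n₀ = 147, n = 402; a·n₀/n = 131·147/402 = 47.9030; c·n₁/n = 28·255/402 = 17.7612
RR_MH = (69.5734 + 105.9060 + 47.9030) / (46.0966 + 44.6332 + 17.7612) = 223.3824 / 108.4910 = 2.05899

2.06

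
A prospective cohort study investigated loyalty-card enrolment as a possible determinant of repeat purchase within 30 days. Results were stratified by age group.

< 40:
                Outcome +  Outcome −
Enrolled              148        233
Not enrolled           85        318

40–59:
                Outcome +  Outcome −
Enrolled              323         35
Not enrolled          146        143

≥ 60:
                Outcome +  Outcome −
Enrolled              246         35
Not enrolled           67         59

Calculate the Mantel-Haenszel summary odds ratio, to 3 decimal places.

OR_MH = Σ(aᵢdᵢ/nᵢ) / Σ(bᵢcᵢ/nᵢ), where nᵢ is the stratum total.
Stratum 1 (< 40): n = 784; a·d/n = 148·318/784 = 60.0306; b·c/n = 233·85/784 = 25.2615
Stratum 2 (40–59): n = 647; a·d/n = 323·143/647 = 71.3895; b·c/n = 35·146/647 = 7.8980
Stratum 3 (≥ 60): n = 407; a·d/n = 246·59/407 = 35.6609; b·c/n = 35·67/407 = 5.7617
OR_MH = (60.0306 + 71.3895 + 35.6609) / (25.2615 + 7.8980 + 5.7617) = 167.0810 / 38.9211 = 4.29281

4.293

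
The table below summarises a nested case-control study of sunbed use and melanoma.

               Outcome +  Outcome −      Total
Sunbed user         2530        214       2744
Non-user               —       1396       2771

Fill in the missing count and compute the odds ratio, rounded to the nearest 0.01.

12.00

The missing cell is in the unexposed row: 2771 − 1396 = 1375.
So a = 2530, b = 214, c = 1375, d = 1396.
OR = (a·d)/(b·c) = (2530 × 1396) / (214 × 1375) = 3531880 / 294250 = 12.00299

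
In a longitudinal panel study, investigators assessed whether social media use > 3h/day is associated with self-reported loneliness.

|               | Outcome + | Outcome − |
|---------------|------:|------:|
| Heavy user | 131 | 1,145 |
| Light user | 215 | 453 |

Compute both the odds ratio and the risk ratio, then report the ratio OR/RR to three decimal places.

0.756

Cells: a = 131, b = 1145, c = 215, d = 453.
OR = (131·453)/(1145·215) = 59343/246175 = 0.24106
Risk in exposed = 131/1276 = 0.10266; risk in unexposed = 215/668 = 0.32186; RR = 0.31898
OR/RR = 0.24106 / 0.31898 = 0.75573
The outcome is not rare, so the OR lies further from 1 than the RR.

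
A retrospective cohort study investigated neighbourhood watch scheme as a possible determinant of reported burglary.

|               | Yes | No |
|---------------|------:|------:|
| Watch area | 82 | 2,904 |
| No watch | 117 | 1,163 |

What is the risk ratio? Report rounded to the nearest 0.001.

Cells: a = 82, b = 2904, c = 117, d = 1163.
Risk in exposed = 82/2986 = 0.02746; risk in unexposed = 117/1280 = 0.09141.
RR = 0.02746 / 0.09141 = 0.30043
The risk is 70% lower among the exposed than among the unexposed.

0.300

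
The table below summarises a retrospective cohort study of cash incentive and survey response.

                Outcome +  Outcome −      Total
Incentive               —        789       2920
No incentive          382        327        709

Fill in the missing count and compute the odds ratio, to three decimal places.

The missing cell is in the exposed row: 2920 − 789 = 2131.
So a = 2131, b = 789, c = 382, d = 327.
OR = (a·d)/(b·c) = (2131 × 327) / (789 × 382) = 696837 / 301398 = 2.31202

2.312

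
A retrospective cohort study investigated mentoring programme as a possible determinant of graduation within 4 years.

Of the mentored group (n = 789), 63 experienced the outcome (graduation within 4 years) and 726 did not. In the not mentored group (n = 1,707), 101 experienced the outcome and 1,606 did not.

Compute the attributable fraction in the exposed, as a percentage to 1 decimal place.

From the description: a = 63, b = 726, c = 101, d = 1606.
Risk in exposed = 63/789 = 0.07985; risk in unexposed = 101/1707 = 0.05917.
RR = 0.07985/0.05917 = 1.34951
AR% = (RR − 1)/RR × 100 = (1.34951 − 1)/1.34951 × 100 = 25.8990%

25.9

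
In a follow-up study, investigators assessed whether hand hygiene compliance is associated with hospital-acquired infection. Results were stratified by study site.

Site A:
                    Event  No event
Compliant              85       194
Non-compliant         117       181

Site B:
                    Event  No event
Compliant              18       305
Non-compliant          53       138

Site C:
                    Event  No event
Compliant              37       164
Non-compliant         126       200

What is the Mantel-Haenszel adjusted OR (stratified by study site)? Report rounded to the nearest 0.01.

OR_MH = Σ(aᵢdᵢ/nᵢ) / Σ(bᵢcᵢ/nᵢ), where nᵢ is the stratum total.
Stratum 1 (Site A): n = 577; a·d/n = 85·181/577 = 26.6638; b·c/n = 194·117/577 = 39.3380
Stratum 2 (Site B): n = 514; a·d/n = 18·138/514 = 4.8327; b·c/n = 305·53/514 = 31.4494
Stratum 3 (Site C): n = 527; a·d/n = 37·200/527 = 14.0417; b·c/n = 164·126/527 = 39.2106
OR_MH = (26.6638 + 4.8327 + 14.0417) / (39.3380 + 31.4494 + 39.2106) = 45.5382 / 109.9980 = 0.41399

0.41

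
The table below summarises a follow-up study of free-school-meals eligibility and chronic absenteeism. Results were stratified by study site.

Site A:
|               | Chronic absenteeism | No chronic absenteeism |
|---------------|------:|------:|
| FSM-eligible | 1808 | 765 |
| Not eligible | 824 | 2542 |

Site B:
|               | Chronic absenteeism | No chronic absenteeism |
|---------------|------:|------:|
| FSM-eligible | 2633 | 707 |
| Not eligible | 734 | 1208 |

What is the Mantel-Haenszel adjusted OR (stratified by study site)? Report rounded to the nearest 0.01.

OR_MH = Σ(aᵢdᵢ/nᵢ) / Σ(bᵢcᵢ/nᵢ), where nᵢ is the stratum total.
Stratum 1 (Site A): n = 5939; a·d/n = 1808·2542/5939 = 773.8569; b·c/n = 765·824/5939 = 106.1391
Stratum 2 (Site B): n = 5282; a·d/n = 2633·1208/5282 = 602.1704; b·c/n = 707·734/5282 = 98.2465
OR_MH = (773.8569 + 602.1704) / (106.1391 + 98.2465) = 1376.0273 / 204.3856 = 6.73251

6.73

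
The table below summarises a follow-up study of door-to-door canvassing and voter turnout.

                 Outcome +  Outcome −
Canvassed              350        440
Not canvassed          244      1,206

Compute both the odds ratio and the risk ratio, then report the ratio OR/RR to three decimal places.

Cells: a = 350, b = 440, c = 244, d = 1206.
OR = (350·1206)/(440·244) = 422100/107360 = 3.93163
Risk in exposed = 350/790 = 0.44304; risk in unexposed = 244/1450 = 0.16828; RR = 2.63281
OR/RR = 3.93163 / 2.63281 = 1.49332
The outcome is not rare, so the OR lies further from 1 than the RR.

1.493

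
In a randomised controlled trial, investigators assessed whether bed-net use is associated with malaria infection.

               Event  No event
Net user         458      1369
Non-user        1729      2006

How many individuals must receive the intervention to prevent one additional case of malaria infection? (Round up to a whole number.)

Risk in treated group = 458/1827 = 0.25068; risk in control = 1729/3735 = 0.46292.
Absolute risk reduction = 0.46292 − 0.25068 = 0.21223
NNT = 1 / ARR = 1 / 0.21223 = 4.712 → round up → 5

5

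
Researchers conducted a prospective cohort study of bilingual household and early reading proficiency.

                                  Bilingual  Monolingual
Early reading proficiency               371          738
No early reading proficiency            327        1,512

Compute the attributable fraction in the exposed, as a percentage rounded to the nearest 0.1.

38.3

Reading the table with exposure as columns: a = 371 (Bilingual, case), b = 327 (Bilingual, non-case), c = 738 (Monolingual, case), d = 1512.
Risk in exposed = 371/698 = 0.53152; risk in unexposed = 738/2250 = 0.32800.
RR = 0.53152/0.32800 = 1.62048
AR% = (RR − 1)/RR × 100 = (1.62048 − 1)/1.62048 × 100 = 38.2900%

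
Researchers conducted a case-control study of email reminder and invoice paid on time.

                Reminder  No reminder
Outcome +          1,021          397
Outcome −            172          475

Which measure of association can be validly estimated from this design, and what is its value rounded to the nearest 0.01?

7.10

Reading the table with exposure as columns: a = 1021 (Reminder, case), b = 172 (Reminder, non-case), c = 397 (No reminder, case), d = 475.
This is a case-control study: participants were sampled on outcome status, so risks in the source population cannot be estimated directly — relative risk is not valid here. The odds ratio is the appropriate measure.
OR = (a·d)/(b·c) = (1021 × 475) / (172 × 397) = 484975 / 68284 = 7.10232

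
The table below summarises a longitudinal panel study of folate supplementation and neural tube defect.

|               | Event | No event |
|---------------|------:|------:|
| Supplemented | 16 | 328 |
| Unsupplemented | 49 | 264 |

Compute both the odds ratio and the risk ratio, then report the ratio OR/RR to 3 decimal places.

0.885

Cells: a = 16, b = 328, c = 49, d = 264.
OR = (16·264)/(328·49) = 4224/16072 = 0.26282
Risk in exposed = 16/344 = 0.04651; risk in unexposed = 49/313 = 0.15655; RR = 0.29710
OR/RR = 0.26282 / 0.29710 = 0.88459
The outcome is not rare, so the OR lies further from 1 than the RR.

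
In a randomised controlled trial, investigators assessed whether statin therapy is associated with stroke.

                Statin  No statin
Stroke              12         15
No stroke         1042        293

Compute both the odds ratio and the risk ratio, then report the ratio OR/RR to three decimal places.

Reading the table with exposure as columns: a = 12 (Statin, case), b = 1042 (Statin, non-case), c = 15 (No statin, case), d = 293.
OR = (12·293)/(1042·15) = 3516/15630 = 0.22495
Risk in exposed = 12/1054 = 0.01139; risk in unexposed = 15/308 = 0.04870; RR = 0.23378
OR/RR = 0.22495 / 0.23378 = 0.96225
The outcome is rare in both groups, so OR ≈ RR (ratio near 1).

0.962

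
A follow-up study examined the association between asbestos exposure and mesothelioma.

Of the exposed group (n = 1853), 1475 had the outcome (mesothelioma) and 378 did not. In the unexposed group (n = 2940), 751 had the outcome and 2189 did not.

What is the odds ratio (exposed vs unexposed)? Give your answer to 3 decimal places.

From the description: a = 1475, b = 378, c = 751, d = 2189.
OR = (a·d)/(b·c) = (1475 × 2189) / (378 × 751) = 3228775 / 283878 = 11.37381
The odds of mesothelioma are about 11.37 times as high in the exposed group.

11.374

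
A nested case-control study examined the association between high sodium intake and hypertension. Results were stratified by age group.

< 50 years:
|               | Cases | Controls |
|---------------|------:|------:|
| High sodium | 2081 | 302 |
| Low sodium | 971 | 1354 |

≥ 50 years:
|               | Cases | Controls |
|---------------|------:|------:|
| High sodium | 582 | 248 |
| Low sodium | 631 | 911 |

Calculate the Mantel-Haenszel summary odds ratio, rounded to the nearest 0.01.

OR_MH = Σ(aᵢdᵢ/nᵢ) / Σ(bᵢcᵢ/nᵢ), where nᵢ is the stratum total.
Stratum 1 (< 50 years): n = 4708; a·d/n = 2081·1354/4708 = 598.4864; b·c/n = 302·971/4708 = 62.2859
Stratum 2 (≥ 50 years): n = 2372; a·d/n = 582·911/2372 = 223.5253; b·c/n = 248·631/2372 = 65.9730
OR_MH = (598.4864 + 223.5253) / (62.2859 + 65.9730) = 822.0117 / 128.2589 = 6.40900

6.41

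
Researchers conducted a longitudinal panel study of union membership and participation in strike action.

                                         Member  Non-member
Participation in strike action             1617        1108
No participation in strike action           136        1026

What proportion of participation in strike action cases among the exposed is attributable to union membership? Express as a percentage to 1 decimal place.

Reading the table with exposure as columns: a = 1617 (Member, case), b = 136 (Member, non-case), c = 1108 (Non-member, case), d = 1026.
Risk in exposed = 1617/1753 = 0.92242; risk in unexposed = 1108/2134 = 0.51921.
RR = 0.92242/0.51921 = 1.77657
AR% = (RR − 1)/RR × 100 = (1.77657 − 1)/1.77657 × 100 = 43.7118%

43.7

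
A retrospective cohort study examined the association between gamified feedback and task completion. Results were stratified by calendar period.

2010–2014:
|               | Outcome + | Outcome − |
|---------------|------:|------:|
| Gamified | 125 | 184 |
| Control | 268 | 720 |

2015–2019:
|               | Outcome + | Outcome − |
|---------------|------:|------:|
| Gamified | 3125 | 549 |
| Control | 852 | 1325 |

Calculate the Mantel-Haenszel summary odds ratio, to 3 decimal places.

6.587

OR_MH = Σ(aᵢdᵢ/nᵢ) / Σ(bᵢcᵢ/nᵢ), where nᵢ is the stratum total.
Stratum 1 (2010–2014): n = 1297; a·d/n = 125·720/1297 = 69.3909; b·c/n = 184·268/1297 = 38.0200
Stratum 2 (2015–2019): n = 5851; a·d/n = 3125·1325/5851 = 707.6782; b·c/n = 549·852/5851 = 79.9433
OR_MH = (69.3909 + 707.6782) / (38.0200 + 79.9433) = 777.0691 / 117.9633 = 6.58738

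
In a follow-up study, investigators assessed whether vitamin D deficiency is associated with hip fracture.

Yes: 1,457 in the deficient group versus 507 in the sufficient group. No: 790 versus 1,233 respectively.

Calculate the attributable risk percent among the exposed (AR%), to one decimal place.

55.1

From the description: a = 1457, b = 790, c = 507, d = 1233.
Risk in exposed = 1457/2247 = 0.64842; risk in unexposed = 507/1740 = 0.29138.
RR = 0.64842/0.29138 = 2.22535
AR% = (RR − 1)/RR × 100 = (2.22535 − 1)/2.22535 × 100 = 55.0632%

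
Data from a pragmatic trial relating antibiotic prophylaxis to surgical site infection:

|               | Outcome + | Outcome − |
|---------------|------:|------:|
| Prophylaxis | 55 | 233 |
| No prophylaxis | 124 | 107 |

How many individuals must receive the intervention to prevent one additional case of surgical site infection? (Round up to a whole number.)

3

Risk in treated group = 55/288 = 0.19097; risk in control = 124/231 = 0.53680.
Absolute risk reduction = 0.53680 − 0.19097 = 0.34582
NNT = 1 / ARR = 1 / 0.34582 = 2.892 → round up → 3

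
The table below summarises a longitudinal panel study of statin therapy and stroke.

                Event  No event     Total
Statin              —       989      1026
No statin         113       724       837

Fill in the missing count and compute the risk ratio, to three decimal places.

The missing cell is in the exposed row: 1026 − 989 = 37.
So a = 37, b = 989, c = 113, d = 724.
RR = [a/(a+b)] / [c/(c+d)] = (37/1026) / (113/837) = 0.03606/0.13501 = 0.26712

0.267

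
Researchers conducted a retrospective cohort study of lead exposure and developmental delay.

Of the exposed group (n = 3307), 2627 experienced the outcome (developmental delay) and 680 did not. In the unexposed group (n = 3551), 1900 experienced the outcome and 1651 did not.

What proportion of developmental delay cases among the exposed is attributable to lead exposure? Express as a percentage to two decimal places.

32.64

From the description: a = 2627, b = 680, c = 1900, d = 1651.
Risk in exposed = 2627/3307 = 0.79438; risk in unexposed = 1900/3551 = 0.53506.
RR = 0.79438/0.53506 = 1.48465
AR% = (RR − 1)/RR × 100 = (1.48465 − 1)/1.48465 × 100 = 32.6439%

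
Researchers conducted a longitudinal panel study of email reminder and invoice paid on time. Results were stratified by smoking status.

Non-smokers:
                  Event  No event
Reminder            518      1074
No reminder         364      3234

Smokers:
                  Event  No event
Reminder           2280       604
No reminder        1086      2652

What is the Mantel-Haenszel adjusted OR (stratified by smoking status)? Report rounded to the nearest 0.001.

OR_MH = Σ(aᵢdᵢ/nᵢ) / Σ(bᵢcᵢ/nᵢ), where nᵢ is the stratum total.
Stratum 1 (Non-smokers): n = 5190; a·d/n = 518·3234/5190 = 322.7769; b·c/n = 1074·364/5190 = 75.3249
Stratum 2 (Smokers): n = 6622; a·d/n = 2280·2652/6622 = 913.1018; b·c/n = 604·1086/6622 = 99.0553
OR_MH = (322.7769 + 913.1018) / (75.3249 + 99.0553) = 1235.8787 / 174.3801 = 7.08727

7.087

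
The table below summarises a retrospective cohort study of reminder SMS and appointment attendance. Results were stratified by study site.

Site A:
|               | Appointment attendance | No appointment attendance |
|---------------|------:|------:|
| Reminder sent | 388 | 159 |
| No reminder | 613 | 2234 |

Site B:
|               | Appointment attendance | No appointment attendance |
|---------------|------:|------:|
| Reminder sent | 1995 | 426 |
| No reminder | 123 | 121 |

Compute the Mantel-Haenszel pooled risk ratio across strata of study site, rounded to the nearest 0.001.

RR_MH = Σ(aᵢ·n₀ᵢ/nᵢ) / Σ(cᵢ·n₁ᵢ/nᵢ), with n₁ᵢ = aᵢ+bᵢ (exposed), n₀ᵢ = cᵢ+dᵢ (unexposed), nᵢ = n₁ᵢ+n₀ᵢ.
Stratum 1 (Site A): n₁ = 547, n₀ = 2847, n = 3394; a·n₀/n = 388·2847/3394 = 325.4673; c·n₁/n = 613·547/3394 = 98.7952
Stratum 2 (Site B): n₁ = 2421, n₀ = 244, n = 2665; a·n₀/n = 1995·244/2665 = 182.6567; c·n₁/n = 123·2421/2665 = 111.7385
RR_MH = (325.4673 + 182.6567) / (98.7952 + 111.7385) = 508.1240 / 210.5337 = 2.41350

2.414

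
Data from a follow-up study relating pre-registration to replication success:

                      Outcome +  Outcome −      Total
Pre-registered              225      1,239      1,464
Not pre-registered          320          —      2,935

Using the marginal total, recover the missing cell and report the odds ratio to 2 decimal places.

1.48

The missing cell is in the unexposed row: 2935 − 320 = 2615.
So a = 225, b = 1239, c = 320, d = 2615.
OR = (a·d)/(b·c) = (225 × 2615) / (1239 × 320) = 588375 / 396480 = 1.48400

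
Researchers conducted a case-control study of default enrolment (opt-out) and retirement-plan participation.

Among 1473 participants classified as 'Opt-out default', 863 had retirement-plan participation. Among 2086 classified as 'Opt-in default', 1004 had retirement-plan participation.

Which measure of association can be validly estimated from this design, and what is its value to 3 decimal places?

From the description: a = 863, b = 610, c = 1004, d = 1082.
This is a case-control study: participants were sampled on outcome status, so risks in the source population cannot be estimated directly — relative risk is not valid here. The odds ratio is the appropriate measure.
OR = (a·d)/(b·c) = (863 × 1082) / (610 × 1004) = 933766 / 612440 = 1.52467

1.525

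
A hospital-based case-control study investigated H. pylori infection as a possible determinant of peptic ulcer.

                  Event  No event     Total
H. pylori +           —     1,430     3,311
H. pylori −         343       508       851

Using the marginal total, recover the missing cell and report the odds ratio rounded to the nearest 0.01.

1.95

The missing cell is in the exposed row: 3311 − 1430 = 1881.
So a = 1881, b = 1430, c = 343, d = 508.
OR = (a·d)/(b·c) = (1881 × 508) / (1430 × 343) = 955548 / 490490 = 1.94815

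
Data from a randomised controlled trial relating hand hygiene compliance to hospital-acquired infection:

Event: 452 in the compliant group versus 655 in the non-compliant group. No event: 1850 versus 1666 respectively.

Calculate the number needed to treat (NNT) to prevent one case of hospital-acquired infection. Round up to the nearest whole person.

Risk in treated group = 452/2302 = 0.19635; risk in control = 655/2321 = 0.28221.
Absolute risk reduction = 0.28221 − 0.19635 = 0.08585
NNT = 1 / ARR = 1 / 0.08585 = 11.648 → round up → 12

12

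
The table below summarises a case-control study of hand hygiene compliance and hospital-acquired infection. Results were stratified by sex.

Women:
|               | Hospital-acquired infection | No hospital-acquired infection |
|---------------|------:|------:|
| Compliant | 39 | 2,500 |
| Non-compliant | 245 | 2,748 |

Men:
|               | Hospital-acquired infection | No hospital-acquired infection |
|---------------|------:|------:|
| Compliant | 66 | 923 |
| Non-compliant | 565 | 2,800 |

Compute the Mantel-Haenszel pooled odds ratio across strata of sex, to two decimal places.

OR_MH = Σ(aᵢdᵢ/nᵢ) / Σ(bᵢcᵢ/nᵢ), where nᵢ is the stratum total.
Stratum 1 (Women): n = 5532; a·d/n = 39·2748/5532 = 19.3731; b·c/n = 2500·245/5532 = 110.7195
Stratum 2 (Men): n = 4354; a·d/n = 66·2800/4354 = 42.4437; b·c/n = 923·565/4354 = 119.7738
OR_MH = (19.3731 + 42.4437) / (110.7195 + 119.7738) = 61.8168 / 230.4932 = 0.26819

0.27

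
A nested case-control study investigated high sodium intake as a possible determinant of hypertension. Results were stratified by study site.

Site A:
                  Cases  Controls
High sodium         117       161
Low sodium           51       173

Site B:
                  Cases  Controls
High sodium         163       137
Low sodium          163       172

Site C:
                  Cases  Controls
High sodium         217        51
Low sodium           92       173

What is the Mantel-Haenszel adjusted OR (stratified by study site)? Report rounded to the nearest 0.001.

2.568

OR_MH = Σ(aᵢdᵢ/nᵢ) / Σ(bᵢcᵢ/nᵢ), where nᵢ is the stratum total.
Stratum 1 (Site A): n = 502; a·d/n = 117·173/502 = 40.3207; b·c/n = 161·51/502 = 16.3566
Stratum 2 (Site B): n = 635; a·d/n = 163·172/635 = 44.1512; b·c/n = 137·163/635 = 35.1669
Stratum 3 (Site C): n = 533; a·d/n = 217·173/533 = 70.4334; b·c/n = 51·92/533 = 8.8030
OR_MH = (40.3207 + 44.1512 + 70.4334) / (16.3566 + 35.1669 + 8.8030) = 154.9053 / 60.3265 = 2.56778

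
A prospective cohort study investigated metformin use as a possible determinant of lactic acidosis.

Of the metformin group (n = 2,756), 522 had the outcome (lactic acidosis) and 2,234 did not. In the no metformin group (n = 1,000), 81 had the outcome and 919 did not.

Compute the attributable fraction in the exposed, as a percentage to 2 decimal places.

57.23

From the description: a = 522, b = 2234, c = 81, d = 919.
Risk in exposed = 522/2756 = 0.18940; risk in unexposed = 81/1000 = 0.08100.
RR = 0.18940/0.08100 = 2.33833
AR% = (RR − 1)/RR × 100 = (2.33833 − 1)/2.33833 × 100 = 57.2345%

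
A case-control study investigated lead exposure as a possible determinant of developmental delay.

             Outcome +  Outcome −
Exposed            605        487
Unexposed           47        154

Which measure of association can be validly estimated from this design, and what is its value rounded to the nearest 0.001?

Cells: a = 605, b = 487, c = 47, d = 154.
This is a case-control study: participants were sampled on outcome status, so risks in the source population cannot be estimated directly — relative risk is not valid here. The odds ratio is the appropriate measure.
OR = (a·d)/(b·c) = (605 × 154) / (487 × 47) = 93170 / 22889 = 4.07051

4.071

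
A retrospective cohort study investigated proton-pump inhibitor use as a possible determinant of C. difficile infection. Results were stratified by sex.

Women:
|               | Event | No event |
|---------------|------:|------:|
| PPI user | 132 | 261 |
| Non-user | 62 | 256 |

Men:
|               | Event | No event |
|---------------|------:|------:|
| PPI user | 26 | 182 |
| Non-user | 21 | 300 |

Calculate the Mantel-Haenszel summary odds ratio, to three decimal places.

OR_MH = Σ(aᵢdᵢ/nᵢ) / Σ(bᵢcᵢ/nᵢ), where nᵢ is the stratum total.
Stratum 1 (Women): n = 711; a·d/n = 132·256/711 = 47.5274; b·c/n = 261·62/711 = 22.7595
Stratum 2 (Men): n = 529; a·d/n = 26·300/529 = 14.7448; b·c/n = 182·21/529 = 7.2250
OR_MH = (47.5274 + 14.7448) / (22.7595 + 7.2250) = 62.2722 / 29.9844 = 2.07682

2.077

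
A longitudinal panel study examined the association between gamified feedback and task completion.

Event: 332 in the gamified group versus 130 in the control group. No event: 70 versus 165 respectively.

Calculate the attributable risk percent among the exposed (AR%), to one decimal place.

46.6

From the description: a = 332, b = 70, c = 130, d = 165.
Risk in exposed = 332/402 = 0.82587; risk in unexposed = 130/295 = 0.44068.
RR = 0.82587/0.44068 = 1.87409
AR% = (RR − 1)/RR × 100 = (1.87409 − 1)/1.87409 × 100 = 46.6408%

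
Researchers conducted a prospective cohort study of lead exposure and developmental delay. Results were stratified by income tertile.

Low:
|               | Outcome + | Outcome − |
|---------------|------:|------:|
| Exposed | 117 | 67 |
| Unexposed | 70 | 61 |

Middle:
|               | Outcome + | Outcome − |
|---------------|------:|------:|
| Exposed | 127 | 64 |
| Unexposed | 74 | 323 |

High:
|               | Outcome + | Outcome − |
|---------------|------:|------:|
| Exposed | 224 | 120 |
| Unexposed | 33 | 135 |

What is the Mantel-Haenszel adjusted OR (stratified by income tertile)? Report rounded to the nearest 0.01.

4.94

OR_MH = Σ(aᵢdᵢ/nᵢ) / Σ(bᵢcᵢ/nᵢ), where nᵢ is the stratum total.
Stratum 1 (Low): n = 315; a·d/n = 117·61/315 = 22.6571; b·c/n = 67·70/315 = 14.8889
Stratum 2 (Middle): n = 588; a·d/n = 127·323/588 = 69.7636; b·c/n = 64·74/588 = 8.0544
Stratum 3 (High): n = 512; a·d/n = 224·135/512 = 59.0625; b·c/n = 120·33/512 = 7.7344
OR_MH = (22.6571 + 69.7636 + 59.0625) / (14.8889 + 8.0544 + 7.7344) = 151.4832 / 30.6777 = 4.93790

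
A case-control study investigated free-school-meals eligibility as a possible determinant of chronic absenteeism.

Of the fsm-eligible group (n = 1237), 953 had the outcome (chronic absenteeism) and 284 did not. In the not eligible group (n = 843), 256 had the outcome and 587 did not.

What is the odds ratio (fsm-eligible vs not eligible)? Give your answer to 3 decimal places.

7.694

From the description: a = 953, b = 284, c = 256, d = 587.
OR = (a·d)/(b·c) = (953 × 587) / (284 × 256) = 559411 / 72704 = 7.69436
The odds of chronic absenteeism are about 7.69 times as high in the fsm-eligible group.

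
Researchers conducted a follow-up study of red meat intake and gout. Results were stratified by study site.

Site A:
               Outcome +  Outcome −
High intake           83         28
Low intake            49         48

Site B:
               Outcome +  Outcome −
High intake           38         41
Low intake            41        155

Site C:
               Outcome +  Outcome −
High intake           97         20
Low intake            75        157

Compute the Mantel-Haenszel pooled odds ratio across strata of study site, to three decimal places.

OR_MH = Σ(aᵢdᵢ/nᵢ) / Σ(bᵢcᵢ/nᵢ), where nᵢ is the stratum total.
Stratum 1 (Site A): n = 208; a·d/n = 83·48/208 = 19.1538; b·c/n = 28·49/208 = 6.5962
Stratum 2 (Site B): n = 275; a·d/n = 38·155/275 = 21.4182; b·c/n = 41·41/275 = 6.1127
Stratum 3 (Site C): n = 349; a·d/n = 97·157/349 = 43.6361; b·c/n = 20·75/349 = 4.2980
OR_MH = (19.1538 + 21.4182 + 43.6361) / (6.5962 + 6.1127 + 4.2980) = 84.2081 / 17.0069 = 4.95142

4.951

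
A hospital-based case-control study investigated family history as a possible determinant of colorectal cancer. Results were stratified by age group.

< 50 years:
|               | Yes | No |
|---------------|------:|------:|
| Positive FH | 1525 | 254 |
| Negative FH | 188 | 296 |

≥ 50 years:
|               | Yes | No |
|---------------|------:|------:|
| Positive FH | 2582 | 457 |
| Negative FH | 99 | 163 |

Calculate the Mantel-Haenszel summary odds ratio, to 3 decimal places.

OR_MH = Σ(aᵢdᵢ/nᵢ) / Σ(bᵢcᵢ/nᵢ), where nᵢ is the stratum total.
Stratum 1 (< 50 years): n = 2263; a·d/n = 1525·296/2263 = 199.4697; b·c/n = 254·188/2263 = 21.1012
Stratum 2 (≥ 50 years): n = 3301; a·d/n = 2582·163/3301 = 127.4965; b·c/n = 457·99/3301 = 13.7058
OR_MH = (199.4697 + 127.4965) / (21.1012 + 13.7058) = 326.9662 / 34.8070 = 9.39368

9.394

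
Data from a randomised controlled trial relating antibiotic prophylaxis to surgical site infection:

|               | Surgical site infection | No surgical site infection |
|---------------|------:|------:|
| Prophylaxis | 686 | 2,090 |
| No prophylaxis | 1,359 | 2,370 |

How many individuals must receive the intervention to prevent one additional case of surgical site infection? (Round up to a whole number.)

Risk in treated group = 686/2776 = 0.24712; risk in control = 1359/3729 = 0.36444.
Absolute risk reduction = 0.36444 − 0.24712 = 0.11732
NNT = 1 / ARR = 1 / 0.11732 = 8.523 → round up → 9

9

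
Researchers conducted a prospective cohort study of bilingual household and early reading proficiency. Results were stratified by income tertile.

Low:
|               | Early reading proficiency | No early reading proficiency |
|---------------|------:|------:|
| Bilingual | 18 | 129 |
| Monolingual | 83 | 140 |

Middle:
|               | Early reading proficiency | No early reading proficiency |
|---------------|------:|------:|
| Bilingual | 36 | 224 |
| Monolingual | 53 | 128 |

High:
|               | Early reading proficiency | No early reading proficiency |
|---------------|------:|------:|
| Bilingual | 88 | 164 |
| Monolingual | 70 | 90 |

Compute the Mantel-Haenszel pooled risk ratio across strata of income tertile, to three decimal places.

0.559

RR_MH = Σ(aᵢ·n₀ᵢ/nᵢ) / Σ(cᵢ·n₁ᵢ/nᵢ), with n₁ᵢ = aᵢ+bᵢ (exposed), n₀ᵢ = cᵢ+dᵢ (unexposed), nᵢ = n₁ᵢ+n₀ᵢ.
Stratum 1 (Low): n₁ = 147, n₀ = 223, n = 370; a·n₀/n = 18·223/370 = 10.8486; c·n₁/n = 83·147/370 = 32.9757
Stratum 2 (Middle): n₁ = 260, n₀ = 181, n = 441; a·n₀/n = 36·181/441 = 14.7755; c·n₁/n = 53·260/441 = 31.2472
Stratum 3 (High): n₁ = 252, n₀ = 160, n = 412; a·n₀/n = 88·160/412 = 34.1748; c·n₁/n = 70·252/412 = 42.8155
RR_MH = (10.8486 + 14.7755 + 34.1748) / (32.9757 + 31.2472 + 42.8155) = 59.7989 / 107.0384 = 0.55867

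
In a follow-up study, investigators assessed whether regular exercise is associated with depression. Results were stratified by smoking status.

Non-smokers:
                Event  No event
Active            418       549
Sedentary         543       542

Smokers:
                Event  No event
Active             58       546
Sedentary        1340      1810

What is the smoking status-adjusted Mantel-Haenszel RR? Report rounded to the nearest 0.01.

RR_MH = Σ(aᵢ·n₀ᵢ/nᵢ) / Σ(cᵢ·n₁ᵢ/nᵢ), with n₁ᵢ = aᵢ+bᵢ (exposed), n₀ᵢ = cᵢ+dᵢ (unexposed), nᵢ = n₁ᵢ+n₀ᵢ.
Stratum 1 (Non-smokers): n₁ = 967, n₀ = 1085, n = 2052; a·n₀/n = 418·1085/2052 = 221.0185; c·n₁/n = 543·967/2052 = 255.8874
Stratum 2 (Smokers): n₁ = 604, n₀ = 3150, n = 3754; a·n₀/n = 58·3150/3754 = 48.6681; c·n₁/n = 1340·604/3754 = 215.5994
RR_MH = (221.0185 + 48.6681) / (255.8874 + 215.5994) = 269.6866 / 471.4868 = 0.57199

0.57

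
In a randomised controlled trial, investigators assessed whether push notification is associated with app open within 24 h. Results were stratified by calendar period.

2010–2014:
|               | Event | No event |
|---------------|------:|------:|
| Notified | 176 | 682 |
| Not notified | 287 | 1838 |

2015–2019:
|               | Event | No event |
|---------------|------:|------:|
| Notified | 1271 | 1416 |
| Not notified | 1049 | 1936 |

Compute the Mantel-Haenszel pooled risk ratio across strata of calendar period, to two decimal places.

1.37

RR_MH = Σ(aᵢ·n₀ᵢ/nᵢ) / Σ(cᵢ·n₁ᵢ/nᵢ), with n₁ᵢ = aᵢ+bᵢ (exposed), n₀ᵢ = cᵢ+dᵢ (unexposed), nᵢ = n₁ᵢ+n₀ᵢ.
Stratum 1 (2010–2014): n₁ = 858, n₀ = 2125, n = 2983; a·n₀/n = 176·2125/2983 = 125.3771; c·n₁/n = 287·858/2983 = 82.5498
Stratum 2 (2015–2019): n₁ = 2687, n₀ = 2985, n = 5672; a·n₀/n = 1271·2985/5672 = 668.8884; c·n₁/n = 1049·2687/5672 = 496.9434
RR_MH = (125.3771 + 668.8884) / (82.5498 + 496.9434) = 794.2655 / 579.4932 = 1.37062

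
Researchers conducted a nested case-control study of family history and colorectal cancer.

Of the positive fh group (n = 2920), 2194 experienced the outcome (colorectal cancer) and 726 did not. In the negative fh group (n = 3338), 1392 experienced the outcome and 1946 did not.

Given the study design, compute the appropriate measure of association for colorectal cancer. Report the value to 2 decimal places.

4.22

From the description: a = 2194, b = 726, c = 1392, d = 1946.
This is a nested case-control study: participants were sampled on outcome status, so risks in the source population cannot be estimated directly — relative risk is not valid here. The odds ratio is the appropriate measure.
OR = (a·d)/(b·c) = (2194 × 1946) / (726 × 1392) = 4269524 / 1010592 = 4.22478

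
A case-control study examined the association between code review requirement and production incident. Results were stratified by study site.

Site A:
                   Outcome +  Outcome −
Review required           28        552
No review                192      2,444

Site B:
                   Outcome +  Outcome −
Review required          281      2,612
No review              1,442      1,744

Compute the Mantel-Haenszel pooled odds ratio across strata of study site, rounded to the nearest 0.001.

OR_MH = Σ(aᵢdᵢ/nᵢ) / Σ(bᵢcᵢ/nᵢ), where nᵢ is the stratum total.
Stratum 1 (Site A): n = 3216; a·d/n = 28·2444/3216 = 21.2786; b·c/n = 552·192/3216 = 32.9552
Stratum 2 (Site B): n = 6079; a·d/n = 281·1744/6079 = 80.6159; b·c/n = 2612·1442/6079 = 619.5927
OR_MH = (21.2786 + 80.6159) / (32.9552 + 619.5927) = 101.8945 / 652.5479 = 0.15615

0.156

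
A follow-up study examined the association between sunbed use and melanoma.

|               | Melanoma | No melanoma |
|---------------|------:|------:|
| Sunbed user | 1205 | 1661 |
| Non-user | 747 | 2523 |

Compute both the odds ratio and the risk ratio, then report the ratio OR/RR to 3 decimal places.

1.331

Cells: a = 1205, b = 1661, c = 747, d = 2523.
OR = (1205·2523)/(1661·747) = 3040215/1240767 = 2.45027
Risk in exposed = 1205/2866 = 0.42045; risk in unexposed = 747/3270 = 0.22844; RR = 1.84051
OR/RR = 2.45027 / 1.84051 = 1.33130
The outcome is not rare, so the OR lies further from 1 than the RR.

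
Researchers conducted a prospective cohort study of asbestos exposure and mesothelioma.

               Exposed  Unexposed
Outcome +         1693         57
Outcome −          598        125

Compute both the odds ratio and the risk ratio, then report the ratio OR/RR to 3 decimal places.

2.631

Reading the table with exposure as columns: a = 1693 (Exposed, case), b = 598 (Exposed, non-case), c = 57 (Unexposed, case), d = 125.
OR = (1693·125)/(598·57) = 211625/34086 = 6.20856
Risk in exposed = 1693/2291 = 0.73898; risk in unexposed = 57/182 = 0.31319; RR = 2.35955
OR/RR = 6.20856 / 2.35955 = 2.63125
The outcome is not rare, so the OR lies further from 1 than the RR.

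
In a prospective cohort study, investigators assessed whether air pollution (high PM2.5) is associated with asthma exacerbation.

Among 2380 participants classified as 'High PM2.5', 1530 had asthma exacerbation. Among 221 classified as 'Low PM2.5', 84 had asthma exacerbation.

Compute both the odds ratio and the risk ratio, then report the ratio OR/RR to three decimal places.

From the description: a = 1530, b = 850, c = 84, d = 137.
OR = (1530·137)/(850·84) = 209610/71400 = 2.93571
Risk in exposed = 1530/2380 = 0.64286; risk in unexposed = 84/221 = 0.38009; RR = 1.69133
OR/RR = 2.93571 / 1.69133 = 1.73575
The outcome is not rare, so the OR lies further from 1 than the RR.

1.736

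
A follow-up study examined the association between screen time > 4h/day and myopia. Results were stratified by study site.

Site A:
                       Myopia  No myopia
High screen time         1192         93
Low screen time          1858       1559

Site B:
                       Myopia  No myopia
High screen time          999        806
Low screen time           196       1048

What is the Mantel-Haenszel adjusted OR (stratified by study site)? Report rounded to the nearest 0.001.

OR_MH = Σ(aᵢdᵢ/nᵢ) / Σ(bᵢcᵢ/nᵢ), where nᵢ is the stratum total.
Stratum 1 (Site A): n = 4702; a·d/n = 1192·1559/4702 = 395.2208; b·c/n = 93·1858/4702 = 36.7490
Stratum 2 (Site B): n = 3049; a·d/n = 999·1048/3049 = 343.3755; b·c/n = 806·196/3049 = 51.8124
OR_MH = (395.2208 + 343.3755) / (36.7490 + 51.8124) = 738.5963 / 88.5614 = 8.33993

8.340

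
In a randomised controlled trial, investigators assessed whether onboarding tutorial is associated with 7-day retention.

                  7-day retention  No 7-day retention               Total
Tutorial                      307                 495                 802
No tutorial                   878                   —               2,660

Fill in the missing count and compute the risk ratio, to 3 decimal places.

1.160

The missing cell is in the unexposed row: 2660 − 878 = 1782.
So a = 307, b = 495, c = 878, d = 1782.
RR = [a/(a+b)] / [c/(c+d)] = (307/802) / (878/2660) = 0.38279/0.33008 = 1.15971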